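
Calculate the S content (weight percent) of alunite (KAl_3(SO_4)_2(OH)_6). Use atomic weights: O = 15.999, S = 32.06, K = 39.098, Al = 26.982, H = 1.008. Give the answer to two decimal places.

15.48 weight percent

Molar mass of KAl_3(SO_4)_2(OH)_6: 1×39.098 + 3×26.982 + 2×32.06 + 14×15.999 + 6×1.008 = 414.198 g/mol.
Mass of S per formula unit: 2 × 32.06 = 64.120 g.
Weight fraction S = 64.120 / 414.198 = 0.1548.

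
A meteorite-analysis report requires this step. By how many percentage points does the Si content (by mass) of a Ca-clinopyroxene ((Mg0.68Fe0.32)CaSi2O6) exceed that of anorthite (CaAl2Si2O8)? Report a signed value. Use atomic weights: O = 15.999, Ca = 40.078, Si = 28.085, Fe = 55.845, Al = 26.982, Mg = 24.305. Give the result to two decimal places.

M((Mg0.68Fe0.32)CaSi2O6) = 226.640 g/mol, so wt% Si = 56.170/226.640 × 100 = 24.78%.
M(CaAl2Si2O8) = 278.204 g/mol, so wt% Si = 56.170/278.204 × 100 = 20.19%.
24.78 − 20.19 = 4.59 pp.

4.59 percentage points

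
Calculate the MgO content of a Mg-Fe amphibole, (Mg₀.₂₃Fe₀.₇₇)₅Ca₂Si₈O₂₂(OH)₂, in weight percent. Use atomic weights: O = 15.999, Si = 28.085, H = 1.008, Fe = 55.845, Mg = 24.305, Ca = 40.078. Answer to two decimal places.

4.96 wt%

Molar mass of (Mg₀.₂₃Fe₀.₇₇)₅Ca₂Si₈O₂₂(OH)₂ = 1.15·24.305 + 3.85·55.845 + 2·40.078 + 8·28.085 + 24·15.999 + 2·1.008 = 933.782 g/mol.
Each formula unit contains 1.15 Mg, equivalent to 1.15/1 = 1.1500 mol MgO.
M(MgO) = 1×24.305 + 1×15.999 = 40.304 g/mol.
Mass of MgO per formula unit = 1.1500 × 40.304 = 46.350 g.
MgO wt% = 46.350 / 933.782 × 100 = 4.96%.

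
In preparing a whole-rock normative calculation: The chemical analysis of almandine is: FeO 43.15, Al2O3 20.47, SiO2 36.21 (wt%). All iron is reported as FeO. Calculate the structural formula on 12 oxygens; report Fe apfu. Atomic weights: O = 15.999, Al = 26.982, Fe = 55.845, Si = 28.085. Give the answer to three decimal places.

2.993 Fe apfu

43.15 wt% FeO ÷ 71.844 g/mol = 0.60061 mol, giving 0.60061 Fe and 0.60061 O.
20.47 wt% Al2O3 ÷ 101.961 g/mol = 0.20076 mol, giving 0.40152 Al and 0.60228 O.
36.21 wt% SiO2 ÷ 60.083 g/mol = 0.60267 mol, giving 0.60267 Si and 1.20534 O.
Oxygen sums to 2.40823; scaling by 12/2.40823 = 4.98291 puts the formula on 12 O.
Fe: 0.60061 × 4.98291 = 2.993 atoms per formula unit.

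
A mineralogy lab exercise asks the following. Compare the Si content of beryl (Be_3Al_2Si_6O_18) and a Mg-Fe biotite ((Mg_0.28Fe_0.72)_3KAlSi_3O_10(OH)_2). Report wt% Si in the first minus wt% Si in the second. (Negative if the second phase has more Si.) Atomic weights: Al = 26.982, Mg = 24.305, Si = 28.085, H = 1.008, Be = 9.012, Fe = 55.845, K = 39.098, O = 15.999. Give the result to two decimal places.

13.99 percentage points

First mineral: 168.510 g Si in 537.492 g formula = 31.35 wt% Si.
Second mineral: 84.255 g Si in 485.380 g formula = 17.36 wt% Si.
31.35% − 17.36% gives a difference of 13.99 percentage points.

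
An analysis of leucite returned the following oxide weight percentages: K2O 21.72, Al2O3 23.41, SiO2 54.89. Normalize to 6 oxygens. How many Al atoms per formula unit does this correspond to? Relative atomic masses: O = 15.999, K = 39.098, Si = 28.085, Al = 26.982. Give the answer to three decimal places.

1.003 Al apfu

21.72 wt% K2O ÷ 94.195 g/mol = 0.23059 mol, giving 0.46118 K and 0.23059 O.
23.41 wt% Al2O3 ÷ 101.961 g/mol = 0.22960 mol, giving 0.45920 Al and 0.68880 O.
54.89 wt% SiO2 ÷ 60.083 g/mol = 0.91357 mol, giving 0.91357 Si and 1.82714 O.
Oxygen sums to 2.74653; scaling by 6/2.74653 = 2.18457 puts the formula on 6 O.
Al: 0.45920 × 2.18457 = 1.003 atoms per formula unit.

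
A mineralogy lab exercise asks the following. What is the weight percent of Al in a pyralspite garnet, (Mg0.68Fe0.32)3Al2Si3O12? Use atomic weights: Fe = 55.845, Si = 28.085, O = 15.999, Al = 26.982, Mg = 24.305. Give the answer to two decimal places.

Molar mass of (Mg0.68Fe0.32)3Al2Si3O12: 2.04·24.305 + 0.96·55.845 + 2·26.982 + 3·28.085 + 12·15.999 = 433.400 g/mol.
Mass of Al per formula unit: 2 × 26.982 = 53.964 g.
Weight fraction Al = 53.964 / 433.400 = 0.1245.

12.45 mass %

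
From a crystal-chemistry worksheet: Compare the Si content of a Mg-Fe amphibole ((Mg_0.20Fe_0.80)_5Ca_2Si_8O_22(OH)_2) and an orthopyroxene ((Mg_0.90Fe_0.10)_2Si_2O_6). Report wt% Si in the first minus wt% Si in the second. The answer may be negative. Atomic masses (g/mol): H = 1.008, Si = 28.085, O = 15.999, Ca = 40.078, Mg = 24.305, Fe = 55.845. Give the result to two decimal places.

-3.18 percentage points

First mineral: 224.680 g Si in 938.513 g formula = 23.94 wt% Si.
Second mineral: 56.170 g Si in 207.082 g formula = 27.12 wt% Si.
23.94% − 27.12% gives a difference of -3.18 percentage points.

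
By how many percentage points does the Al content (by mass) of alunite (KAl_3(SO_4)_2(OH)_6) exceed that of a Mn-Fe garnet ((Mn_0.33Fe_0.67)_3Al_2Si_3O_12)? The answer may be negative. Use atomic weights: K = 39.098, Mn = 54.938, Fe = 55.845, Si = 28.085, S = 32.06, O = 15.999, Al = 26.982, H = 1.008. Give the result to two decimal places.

8.68 percentage points

M(KAl_3(SO_4)_2(OH)_6) = 414.198 g/mol, so wt% Al = 80.946/414.198 × 100 = 19.54%.
M((Mn_0.33Fe_0.67)_3Al_2Si_3O_12) = 496.844 g/mol, so wt% Al = 53.964/496.844 × 100 = 10.86%.
19.54 − 10.86 = 8.68 pp.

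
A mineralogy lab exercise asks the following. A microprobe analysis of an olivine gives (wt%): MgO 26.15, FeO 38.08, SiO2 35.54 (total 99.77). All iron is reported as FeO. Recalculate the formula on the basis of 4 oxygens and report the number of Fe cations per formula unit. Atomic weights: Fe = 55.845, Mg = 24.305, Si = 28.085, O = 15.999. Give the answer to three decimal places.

MgO (M=40.304): mol = 0.64882; Mg = 0.64882, O = 0.64882.
FeO (M=71.844): mol = 0.53004; Fe = 0.53004, O = 0.53004.
SiO2 (M=60.083): mol = 0.59152; Si = 0.59152, O = 1.18304.
ΣO = 2.36190; factor = 4/ΣO = 1.69355.
Fe apfu = 0.53004 × 1.69355 = 0.898.

0.898 Fe apfu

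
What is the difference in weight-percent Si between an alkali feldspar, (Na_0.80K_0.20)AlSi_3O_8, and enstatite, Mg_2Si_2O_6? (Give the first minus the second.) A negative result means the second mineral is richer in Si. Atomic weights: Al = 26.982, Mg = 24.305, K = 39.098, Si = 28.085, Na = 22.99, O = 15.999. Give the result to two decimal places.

3.76 percentage points

M((Na_0.80K_0.20)AlSi_3O_8) = 265.441 g/mol, so wt% Si = 84.255/265.441 × 100 = 31.74%.
M(Mg_2Si_2O_6) = 200.774 g/mol, so wt% Si = 56.170/200.774 × 100 = 27.98%.
31.74 − 27.98 = 3.76 pp.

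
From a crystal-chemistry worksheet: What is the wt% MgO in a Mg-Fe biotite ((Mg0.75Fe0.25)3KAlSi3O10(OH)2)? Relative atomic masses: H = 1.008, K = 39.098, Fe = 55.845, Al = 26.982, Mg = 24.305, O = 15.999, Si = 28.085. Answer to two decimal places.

20.57 wt%

M((Mg0.75Fe0.25)3KAlSi3O10(OH)2) = 440.909 g/mol; M(MgO) = 40.304 g/mol.
Moles MgO per formula unit = 2.25 Mg ÷ 1 = 2.2500.
MgO fraction = (2.2500 × 40.304) / 440.909 = 90.684/440.909 = 0.2057.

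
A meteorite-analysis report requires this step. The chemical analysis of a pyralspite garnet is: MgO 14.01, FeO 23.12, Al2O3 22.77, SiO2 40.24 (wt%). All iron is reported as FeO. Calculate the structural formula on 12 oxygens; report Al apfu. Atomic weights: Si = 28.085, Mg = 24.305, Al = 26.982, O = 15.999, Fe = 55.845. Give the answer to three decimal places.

2.001 Al apfu

MgO: 14.01/40.304 = 0.34761 mol → 0.34761 mol Mg, 0.34761 mol O.
FeO: 23.12/71.844 = 0.32181 mol → 0.32181 mol Fe, 0.32181 mol O.
Al2O3: 22.77/101.961 = 0.22332 mol → 0.44664 mol Al, 0.66996 mol O.
SiO2: 40.24/60.083 = 0.66974 mol → 0.66974 mol Si, 1.33948 mol O.
Total oxygen = 2.67886 mol. Normalization factor = 12/2.67886 = 4.47952.
Al per 12 O = 0.44664 × 4.47952 = 2.001.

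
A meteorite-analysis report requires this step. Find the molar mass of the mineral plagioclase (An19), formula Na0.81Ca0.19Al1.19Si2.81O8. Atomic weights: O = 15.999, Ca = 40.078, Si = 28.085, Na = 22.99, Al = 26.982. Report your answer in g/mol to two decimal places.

265.26 g/mol

M = 0.81×22.99 + 0.19×40.078 + 1.19×26.982 + 2.81×28.085 + 8×15.999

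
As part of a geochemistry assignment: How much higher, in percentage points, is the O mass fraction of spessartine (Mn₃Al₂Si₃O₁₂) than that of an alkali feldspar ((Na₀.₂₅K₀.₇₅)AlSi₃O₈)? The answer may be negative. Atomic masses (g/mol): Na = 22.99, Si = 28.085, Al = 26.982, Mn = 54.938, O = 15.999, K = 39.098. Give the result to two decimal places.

M(Mn₃Al₂Si₃O₁₂) = 495.021 g/mol, so wt% O = 191.988/495.021 × 100 = 38.78%.
M((Na₀.₂₅K₀.₇₅)AlSi₃O₈) = 274.300 g/mol, so wt% O = 127.992/274.300 × 100 = 46.66%.
38.78 − 46.66 = -7.88 pp.

-7.88 percentage points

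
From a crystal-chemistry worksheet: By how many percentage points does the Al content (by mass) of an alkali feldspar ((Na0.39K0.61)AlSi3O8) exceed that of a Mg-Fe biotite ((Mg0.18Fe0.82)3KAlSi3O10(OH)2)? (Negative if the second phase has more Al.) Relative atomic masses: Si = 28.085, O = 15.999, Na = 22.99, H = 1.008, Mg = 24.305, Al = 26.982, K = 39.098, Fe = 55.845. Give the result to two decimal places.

4.47 percentage points

Al in (Na0.39K0.61)AlSi3O8: molar mass 272.045 g/mol; 1×26.982 = 26.982 g → 9.92 wt%.
Al in (Mg0.18Fe0.82)3KAlSi3O10(OH)2: molar mass 494.842 g/mol; 1×26.982 = 26.982 g → 5.45 wt%.
Difference = 9.92 − 5.45 = 4.47 percentage points.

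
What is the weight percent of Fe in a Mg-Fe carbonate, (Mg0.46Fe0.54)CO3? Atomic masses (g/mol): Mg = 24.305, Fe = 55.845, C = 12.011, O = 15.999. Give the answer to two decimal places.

M((Mg0.46Fe0.54)CO3) = 101.345 g/mol.
Fe contributes 0.54 × 55.845 = 30.156 g per mole.
30.156/101.345 = 0.2976 → 29.76%.

29.76 weight percent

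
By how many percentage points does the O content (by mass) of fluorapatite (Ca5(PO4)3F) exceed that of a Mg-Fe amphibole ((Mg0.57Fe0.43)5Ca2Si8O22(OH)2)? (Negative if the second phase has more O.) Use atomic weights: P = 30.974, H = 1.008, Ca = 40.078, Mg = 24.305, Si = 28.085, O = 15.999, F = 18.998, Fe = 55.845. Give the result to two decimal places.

First mineral: 191.988 g O in 504.298 g formula = 38.07 wt% O.
Second mineral: 383.976 g O in 880.164 g formula = 43.63 wt% O.
38.07% − 43.63% gives a difference of -5.56 percentage points.

-5.56 percentage points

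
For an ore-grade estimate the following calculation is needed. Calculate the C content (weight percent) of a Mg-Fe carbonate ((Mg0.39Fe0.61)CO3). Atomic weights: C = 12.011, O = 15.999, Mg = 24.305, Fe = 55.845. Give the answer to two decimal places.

Molar mass of (Mg0.39Fe0.61)CO3: 0.39×24.305 + 0.61×55.845 + 1×12.011 + 3×15.999 = 103.552 g/mol.
Mass of C per formula unit: 1 × 12.011 = 12.011 g.
Weight fraction C = 12.011 / 103.552 = 0.1160.

11.60 weight percent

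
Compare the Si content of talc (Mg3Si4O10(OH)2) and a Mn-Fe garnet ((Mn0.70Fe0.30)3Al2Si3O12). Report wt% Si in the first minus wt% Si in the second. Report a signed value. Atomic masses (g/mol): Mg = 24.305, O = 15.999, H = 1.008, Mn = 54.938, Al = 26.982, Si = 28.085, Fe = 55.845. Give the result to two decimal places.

First mineral: 112.340 g Si in 379.259 g formula = 29.62 wt% Si.
Second mineral: 84.255 g Si in 495.837 g formula = 16.99 wt% Si.
29.62% − 16.99% gives a difference of 12.63 percentage points.

12.63 percentage points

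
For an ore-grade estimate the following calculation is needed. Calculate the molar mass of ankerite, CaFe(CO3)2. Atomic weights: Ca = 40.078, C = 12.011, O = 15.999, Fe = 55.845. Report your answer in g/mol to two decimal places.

215.94 g/mol

The formula mass is the sum 1·40.078 + 1·55.845 + 2·12.011 + 6·15.999.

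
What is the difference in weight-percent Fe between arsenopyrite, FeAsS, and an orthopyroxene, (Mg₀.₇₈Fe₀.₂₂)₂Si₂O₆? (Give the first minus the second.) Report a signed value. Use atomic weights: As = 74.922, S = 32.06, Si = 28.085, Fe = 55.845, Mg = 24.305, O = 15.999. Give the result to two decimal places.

22.85 percentage points

M(FeAsS) = 162.827 g/mol, so wt% Fe = 55.845/162.827 × 100 = 34.30%.
M((Mg₀.₇₈Fe₀.₂₂)₂Si₂O₆) = 214.652 g/mol, so wt% Fe = 24.572/214.652 × 100 = 11.45%.
34.30 − 11.45 = 22.85 pp.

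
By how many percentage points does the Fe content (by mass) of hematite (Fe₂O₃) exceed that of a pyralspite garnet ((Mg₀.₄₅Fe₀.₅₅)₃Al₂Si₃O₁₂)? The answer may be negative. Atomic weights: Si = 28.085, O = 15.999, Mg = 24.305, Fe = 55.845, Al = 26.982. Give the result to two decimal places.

Fe in Fe₂O₃: molar mass 159.687 g/mol; 2×55.845 = 111.690 g → 69.94 wt%.
Fe in (Mg₀.₄₅Fe₀.₅₅)₃Al₂Si₃O₁₂: molar mass 455.163 g/mol; 1.65×55.845 = 92.144 g → 20.24 wt%.
Difference = 69.94 − 20.24 = 49.70 percentage points.

49.70 percentage points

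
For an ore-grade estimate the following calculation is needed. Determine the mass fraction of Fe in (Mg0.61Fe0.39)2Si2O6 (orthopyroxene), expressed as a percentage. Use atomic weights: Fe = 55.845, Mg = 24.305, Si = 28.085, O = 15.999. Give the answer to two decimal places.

19.33 wt%

Formula mass = 1.22×24.305 + 0.78×55.845 + 2×28.085 + 6×15.999 = 225.375 g/mol, of which 43.559 g is Fe.
So Fe makes up 43.559/225.375 = 0.1933 of the mass, i.e. 19.33%.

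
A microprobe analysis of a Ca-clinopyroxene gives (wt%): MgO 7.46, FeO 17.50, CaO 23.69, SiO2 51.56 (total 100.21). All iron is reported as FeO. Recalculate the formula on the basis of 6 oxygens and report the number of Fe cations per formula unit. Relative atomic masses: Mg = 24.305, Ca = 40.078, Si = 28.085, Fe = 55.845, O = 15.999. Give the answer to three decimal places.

0.569 Fe apfu

MgO: 7.46/40.304 = 0.18509 mol → 0.18509 mol Mg, 0.18509 mol O.
FeO: 17.50/71.844 = 0.24358 mol → 0.24358 mol Fe, 0.24358 mol O.
CaO: 23.69/56.077 = 0.42245 mol → 0.42245 mol Ca, 0.42245 mol O.
SiO2: 51.56/60.083 = 0.85815 mol → 0.85815 mol Si, 1.71630 mol O.
Total oxygen = 2.56742 mol. Normalization factor = 6/2.56742 = 2.33698.
Fe per 6 O = 0.24358 × 2.33698 = 0.569.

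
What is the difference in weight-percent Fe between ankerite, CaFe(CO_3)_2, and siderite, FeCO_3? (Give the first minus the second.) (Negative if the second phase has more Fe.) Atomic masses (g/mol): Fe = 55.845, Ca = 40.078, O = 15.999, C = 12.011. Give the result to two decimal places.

-22.34 percentage points

M(CaFe(CO_3)_2) = 215.939 g/mol, so wt% Fe = 55.845/215.939 × 100 = 25.86%.
M(FeCO_3) = 115.853 g/mol, so wt% Fe = 55.845/115.853 × 100 = 48.20%.
25.86 − 48.20 = -22.34 pp.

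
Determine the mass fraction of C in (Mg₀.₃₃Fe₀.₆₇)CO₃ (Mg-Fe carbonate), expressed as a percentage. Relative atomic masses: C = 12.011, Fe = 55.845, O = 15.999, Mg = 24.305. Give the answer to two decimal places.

Molar mass of (Mg₀.₃₃Fe₀.₆₇)CO₃: 0.33*24.305 + 0.67*55.845 + 1*12.011 + 3*15.999 = 105.445 g/mol.
Mass of C per formula unit: 1 × 12.011 = 12.011 g.
Weight fraction C = 12.011 / 105.445 = 0.1139.

11.39 wt%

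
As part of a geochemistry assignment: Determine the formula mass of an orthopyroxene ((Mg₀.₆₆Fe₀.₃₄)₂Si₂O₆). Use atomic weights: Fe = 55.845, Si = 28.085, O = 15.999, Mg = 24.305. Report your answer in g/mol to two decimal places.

Mg: 1.32 × 24.305 = 32.0826
Fe: 0.68 × 55.845 = 37.9746
Si: 2 × 28.085 = 56.1700
O: 6 × 15.999 = 95.9940
Summing the contributions gives the formula mass.

222.22 g/mol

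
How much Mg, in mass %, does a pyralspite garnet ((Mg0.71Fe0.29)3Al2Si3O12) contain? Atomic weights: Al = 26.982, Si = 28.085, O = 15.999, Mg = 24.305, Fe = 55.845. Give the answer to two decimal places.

12.02 mass %

Molar mass of (Mg0.71Fe0.29)3Al2Si3O12: 2.13·24.305 + 0.87·55.845 + 2·26.982 + 3·28.085 + 12·15.999 = 430.562 g/mol.
Mass of Mg per formula unit: 2.13 × 24.305 = 51.770 g.
Weight fraction Mg = 51.770 / 430.562 = 0.1202.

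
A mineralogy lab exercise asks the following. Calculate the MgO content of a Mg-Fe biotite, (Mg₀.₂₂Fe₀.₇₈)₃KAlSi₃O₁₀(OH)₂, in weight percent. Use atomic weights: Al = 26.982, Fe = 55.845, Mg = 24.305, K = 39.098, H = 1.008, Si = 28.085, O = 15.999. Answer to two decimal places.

M((Mg₀.₂₂Fe₀.₇₈)₃KAlSi₃O₁₀(OH)₂) = 491.058 g/mol; M(MgO) = 40.304 g/mol.
Moles MgO per formula unit = 0.66 Mg ÷ 1 = 0.6600.
MgO fraction = (0.6600 × 40.304) / 491.058 = 26.601/491.058 = 0.0542.

5.42 wt%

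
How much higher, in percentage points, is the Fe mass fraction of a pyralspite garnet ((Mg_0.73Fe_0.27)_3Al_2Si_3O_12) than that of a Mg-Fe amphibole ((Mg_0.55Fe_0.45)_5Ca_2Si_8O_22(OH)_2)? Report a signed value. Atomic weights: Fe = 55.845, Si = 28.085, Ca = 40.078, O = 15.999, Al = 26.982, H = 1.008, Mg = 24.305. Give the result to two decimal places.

M((Mg_0.73Fe_0.27)_3Al_2Si_3O_12) = 428.669 g/mol, so wt% Fe = 45.234/428.669 × 100 = 10.55%.
M((Mg_0.55Fe_0.45)_5Ca_2Si_8O_22(OH)_2) = 883.318 g/mol, so wt% Fe = 125.651/883.318 × 100 = 14.22%.
10.55 − 14.22 = -3.67 pp.

-3.67 percentage points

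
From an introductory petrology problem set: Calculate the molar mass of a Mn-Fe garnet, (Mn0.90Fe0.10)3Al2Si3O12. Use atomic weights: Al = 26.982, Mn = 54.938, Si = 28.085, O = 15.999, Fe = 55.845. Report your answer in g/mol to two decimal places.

Mn: 2.70 × 54.938 = 148.3326
Fe: 0.30 × 55.845 = 16.7535
Al: 2 × 26.982 = 53.9640
Si: 3 × 28.085 = 84.2550
O: 12 × 15.999 = 191.9880
Summing the contributions gives the formula mass.

495.29 g/mol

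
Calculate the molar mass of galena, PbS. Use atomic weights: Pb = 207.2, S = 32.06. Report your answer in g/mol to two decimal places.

239.26 g/mol

M = 1·207.2 + 1·32.06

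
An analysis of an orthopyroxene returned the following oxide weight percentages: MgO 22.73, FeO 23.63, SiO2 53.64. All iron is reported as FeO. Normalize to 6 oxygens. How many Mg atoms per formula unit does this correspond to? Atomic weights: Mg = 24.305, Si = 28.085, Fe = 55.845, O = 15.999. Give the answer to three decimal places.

1.263 Mg apfu

MgO (M=40.304): mol = 0.56396; Mg = 0.56396, O = 0.56396.
FeO (M=71.844): mol = 0.32891; Fe = 0.32891, O = 0.32891.
SiO2 (M=60.083): mol = 0.89277; Si = 0.89277, O = 1.78554.
ΣO = 2.67841; factor = 6/ΣO = 2.24014.
Mg apfu = 0.56396 × 2.24014 = 1.263.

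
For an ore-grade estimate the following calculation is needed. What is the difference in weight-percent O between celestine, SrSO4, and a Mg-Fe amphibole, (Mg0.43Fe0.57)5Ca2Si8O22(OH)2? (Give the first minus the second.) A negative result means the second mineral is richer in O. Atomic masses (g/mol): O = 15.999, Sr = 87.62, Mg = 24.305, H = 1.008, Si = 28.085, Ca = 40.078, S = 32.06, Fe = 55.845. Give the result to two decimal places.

-7.72 percentage points

M(SrSO4) = 183.676 g/mol, so wt% O = 63.996/183.676 × 100 = 34.84%.
M((Mg0.43Fe0.57)5Ca2Si8O22(OH)2) = 902.242 g/mol, so wt% O = 383.976/902.242 × 100 = 42.56%.
34.84 − 42.56 = -7.72 pp.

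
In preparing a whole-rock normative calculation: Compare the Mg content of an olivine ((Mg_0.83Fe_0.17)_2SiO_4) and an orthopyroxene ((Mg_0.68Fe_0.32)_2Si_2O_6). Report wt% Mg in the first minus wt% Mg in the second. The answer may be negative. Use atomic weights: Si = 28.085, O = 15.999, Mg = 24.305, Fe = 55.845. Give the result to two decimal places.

11.69 percentage points

Mg in (Mg_0.83Fe_0.17)_2SiO_4: molar mass 151.415 g/mol; 1.66×24.305 = 40.346 g → 26.65 wt%.
Mg in (Mg_0.68Fe_0.32)_2Si_2O_6: molar mass 220.960 g/mol; 1.36×24.305 = 33.055 g → 14.96 wt%.
Difference = 26.65 − 14.96 = 11.69 percentage points.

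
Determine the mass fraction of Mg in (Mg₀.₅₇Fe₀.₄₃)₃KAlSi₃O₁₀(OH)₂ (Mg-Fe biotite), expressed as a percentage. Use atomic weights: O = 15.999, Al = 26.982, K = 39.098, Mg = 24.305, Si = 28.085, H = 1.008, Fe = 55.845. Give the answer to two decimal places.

9.08 mass %

Formula mass = 1.71*24.305 + 1.29*55.845 + 1*39.098 + 1*26.982 + 3*28.085 + 12*15.999 + 2*1.008 = 457.941 g/mol, of which 41.562 g is Mg.
So Mg makes up 41.562/457.941 = 0.0908 of the mass, i.e. 9.08%.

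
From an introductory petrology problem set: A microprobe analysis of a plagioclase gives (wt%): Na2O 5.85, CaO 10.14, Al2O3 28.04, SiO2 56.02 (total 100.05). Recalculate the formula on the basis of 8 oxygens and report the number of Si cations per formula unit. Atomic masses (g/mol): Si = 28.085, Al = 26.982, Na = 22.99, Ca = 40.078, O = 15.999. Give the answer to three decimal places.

Na2O: 5.85/61.979 = 0.09439 mol → 0.18878 mol Na, 0.09439 mol O.
CaO: 10.14/56.077 = 0.18082 mol → 0.18082 mol Ca, 0.18082 mol O.
Al2O3: 28.04/101.961 = 0.27501 mol → 0.55002 mol Al, 0.82503 mol O.
SiO2: 56.02/60.083 = 0.93238 mol → 0.93238 mol Si, 1.86476 mol O.
Total oxygen = 2.96500 mol. Normalization factor = 8/2.96500 = 2.69815.
Si per 8 O = 0.93238 × 2.69815 = 2.516.

2.516 Si apfu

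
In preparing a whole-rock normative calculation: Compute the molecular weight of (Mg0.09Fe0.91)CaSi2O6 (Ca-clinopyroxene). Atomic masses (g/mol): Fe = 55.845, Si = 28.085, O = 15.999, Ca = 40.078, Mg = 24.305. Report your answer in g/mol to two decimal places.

245.25 g/mol

M = 0.09×24.305 + 0.91×55.845 + 1×40.078 + 2×28.085 + 6×15.999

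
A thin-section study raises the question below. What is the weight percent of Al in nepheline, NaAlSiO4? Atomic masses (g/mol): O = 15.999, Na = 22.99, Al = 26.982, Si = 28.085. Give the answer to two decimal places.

18.99 wt%

Formula mass = 1×22.99 + 1×26.982 + 1×28.085 + 4×15.999 = 142.053 g/mol, of which 26.982 g is Al.
So Al makes up 26.982/142.053 = 0.1899 of the mass, i.e. 18.99%.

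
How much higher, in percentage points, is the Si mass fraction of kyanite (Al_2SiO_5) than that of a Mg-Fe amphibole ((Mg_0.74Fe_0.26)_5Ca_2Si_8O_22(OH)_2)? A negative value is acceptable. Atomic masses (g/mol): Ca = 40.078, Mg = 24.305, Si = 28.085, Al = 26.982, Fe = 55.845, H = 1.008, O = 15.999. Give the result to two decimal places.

First mineral: 28.085 g Si in 162.044 g formula = 17.33 wt% Si.
Second mineral: 224.680 g Si in 853.355 g formula = 26.33 wt% Si.
17.33% − 26.33% gives a difference of -9.00 percentage points.

-9.00 percentage points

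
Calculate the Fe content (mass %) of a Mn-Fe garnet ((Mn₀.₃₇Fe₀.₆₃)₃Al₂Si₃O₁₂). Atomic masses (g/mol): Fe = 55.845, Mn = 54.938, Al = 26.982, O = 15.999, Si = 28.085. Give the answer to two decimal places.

21.25 mass %

Formula mass = 1.11*54.938 + 1.89*55.845 + 2*26.982 + 3*28.085 + 12*15.999 = 496.735 g/mol, of which 105.547 g is Fe.
So Fe makes up 105.547/496.735 = 0.2125 of the mass, i.e. 21.25%.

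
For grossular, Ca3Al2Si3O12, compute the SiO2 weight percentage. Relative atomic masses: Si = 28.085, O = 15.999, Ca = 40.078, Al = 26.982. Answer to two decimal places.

Formula mass = 450.441 g/mol.
3 Si → 3.0000 mol SiO2 per formula unit; M(SiO2) = 60.083, so SiO2 mass = 180.249 g.
180.249/450.441 × 100 = 40.02 wt%.

40.02 wt%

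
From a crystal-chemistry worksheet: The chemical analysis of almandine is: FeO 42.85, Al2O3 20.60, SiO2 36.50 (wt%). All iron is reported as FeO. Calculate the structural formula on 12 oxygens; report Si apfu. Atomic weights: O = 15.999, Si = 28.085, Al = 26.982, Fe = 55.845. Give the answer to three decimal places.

3.015 Si apfu

FeO (M=71.844): mol = 0.59643; Fe = 0.59643, O = 0.59643.
Al2O3 (M=101.961): mol = 0.20204; Al = 0.40408, O = 0.60612.
SiO2 (M=60.083): mol = 0.60749; Si = 0.60749, O = 1.21498.
ΣO = 2.41753; factor = 12/ΣO = 4.96374.
Si apfu = 0.60749 × 4.96374 = 3.015.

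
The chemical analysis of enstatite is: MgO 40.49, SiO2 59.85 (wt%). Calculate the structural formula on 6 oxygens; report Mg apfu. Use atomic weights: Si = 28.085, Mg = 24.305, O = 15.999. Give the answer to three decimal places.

40.49 wt% MgO ÷ 40.304 g/mol = 1.00461 mol, giving 1.00461 Mg and 1.00461 O.
59.85 wt% SiO2 ÷ 60.083 g/mol = 0.99612 mol, giving 0.99612 Si and 1.99224 O.
Oxygen sums to 2.99685; scaling by 6/2.99685 = 2.00210 puts the formula on 6 O.
Mg: 1.00461 × 2.00210 = 2.011 atoms per formula unit.

2.011 Mg apfu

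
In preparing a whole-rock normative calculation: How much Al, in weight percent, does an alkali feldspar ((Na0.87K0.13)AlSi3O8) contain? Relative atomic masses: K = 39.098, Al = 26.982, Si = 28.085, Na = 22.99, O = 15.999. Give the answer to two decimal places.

Molar mass of (Na0.87K0.13)AlSi3O8: 0.87*22.99 + 0.13*39.098 + 1*26.982 + 3*28.085 + 8*15.999 = 264.313 g/mol.
Mass of Al per formula unit: 1 × 26.982 = 26.982 g.
Weight fraction Al = 26.982 / 264.313 = 0.1021.

10.21 weight percent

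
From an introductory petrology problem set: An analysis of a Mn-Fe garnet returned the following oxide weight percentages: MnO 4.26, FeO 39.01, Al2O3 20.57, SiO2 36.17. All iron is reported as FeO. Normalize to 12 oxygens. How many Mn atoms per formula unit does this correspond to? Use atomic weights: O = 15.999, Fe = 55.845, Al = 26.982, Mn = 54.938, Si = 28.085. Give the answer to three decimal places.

MnO: 4.26/70.937 = 0.06005 mol → 0.06005 mol Mn, 0.06005 mol O.
FeO: 39.01/71.844 = 0.54298 mol → 0.54298 mol Fe, 0.54298 mol O.
Al2O3: 20.57/101.961 = 0.20174 mol → 0.40348 mol Al, 0.60522 mol O.
SiO2: 36.17/60.083 = 0.60200 mol → 0.60200 mol Si, 1.20400 mol O.
Total oxygen = 2.41225 mol. Normalization factor = 12/2.41225 = 4.97461.
Mn per 12 O = 0.06005 × 4.97461 = 0.299.

0.299 Mn apfu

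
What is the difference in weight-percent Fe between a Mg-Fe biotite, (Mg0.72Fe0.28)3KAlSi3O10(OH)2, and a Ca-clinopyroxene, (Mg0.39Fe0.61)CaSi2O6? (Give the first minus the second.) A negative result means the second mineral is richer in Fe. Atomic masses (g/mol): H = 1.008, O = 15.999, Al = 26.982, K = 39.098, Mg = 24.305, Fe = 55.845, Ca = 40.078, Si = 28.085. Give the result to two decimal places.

-3.88 percentage points

First mineral: 46.910 g Fe in 443.748 g formula = 10.57 wt% Fe.
Second mineral: 34.065 g Fe in 235.786 g formula = 14.45 wt% Fe.
10.57% − 14.45% gives a difference of -3.88 percentage points.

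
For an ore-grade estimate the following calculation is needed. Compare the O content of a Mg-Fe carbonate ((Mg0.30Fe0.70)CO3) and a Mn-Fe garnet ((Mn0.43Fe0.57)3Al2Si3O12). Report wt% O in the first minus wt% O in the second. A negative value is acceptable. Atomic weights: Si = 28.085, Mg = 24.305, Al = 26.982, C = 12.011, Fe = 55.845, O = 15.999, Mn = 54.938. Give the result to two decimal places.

6.45 percentage points

M((Mg0.30Fe0.70)CO3) = 106.391 g/mol, so wt% O = 47.997/106.391 × 100 = 45.11%.
M((Mn0.43Fe0.57)3Al2Si3O12) = 496.572 g/mol, so wt% O = 191.988/496.572 × 100 = 38.66%.
45.11 − 38.66 = 6.45 pp.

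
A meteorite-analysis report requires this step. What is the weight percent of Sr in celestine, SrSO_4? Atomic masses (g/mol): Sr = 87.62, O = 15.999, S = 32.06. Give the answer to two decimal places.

47.70 wt%

M(SrSO_4) = 183.676 g/mol.
Sr contributes 1 × 87.62 = 87.620 g per mole.
87.620/183.676 = 0.4770 → 47.70%.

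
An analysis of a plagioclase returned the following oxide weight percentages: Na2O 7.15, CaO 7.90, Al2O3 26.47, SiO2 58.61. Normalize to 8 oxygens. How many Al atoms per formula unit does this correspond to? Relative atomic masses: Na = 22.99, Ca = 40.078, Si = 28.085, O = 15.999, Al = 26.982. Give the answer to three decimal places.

Na2O: 7.15/61.979 = 0.11536 mol → 0.23072 mol Na, 0.11536 mol O.
CaO: 7.90/56.077 = 0.14088 mol → 0.14088 mol Ca, 0.14088 mol O.
Al2O3: 26.47/101.961 = 0.25961 mol → 0.51922 mol Al, 0.77883 mol O.
SiO2: 58.61/60.083 = 0.97548 mol → 0.97548 mol Si, 1.95096 mol O.
Total oxygen = 2.98603 mol. Normalization factor = 8/2.98603 = 2.67914.
Al per 8 O = 0.51922 × 2.67914 = 1.391.

1.391 Al apfu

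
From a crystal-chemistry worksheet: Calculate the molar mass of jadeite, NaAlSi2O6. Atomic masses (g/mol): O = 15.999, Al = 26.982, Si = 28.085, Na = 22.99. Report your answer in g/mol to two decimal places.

202.14 g/mol

M = 1·22.99 + 1·26.982 + 2·28.085 + 6·15.999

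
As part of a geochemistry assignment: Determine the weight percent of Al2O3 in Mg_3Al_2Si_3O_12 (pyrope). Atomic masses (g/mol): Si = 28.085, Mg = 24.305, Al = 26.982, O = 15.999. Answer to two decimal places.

Formula mass = 403.122 g/mol.
2 Al → 1.0000 mol Al2O3 per formula unit; M(Al2O3) = 101.961, so Al2O3 mass = 101.961 g.
101.961/403.122 × 100 = 25.29 wt%.

25.29 wt%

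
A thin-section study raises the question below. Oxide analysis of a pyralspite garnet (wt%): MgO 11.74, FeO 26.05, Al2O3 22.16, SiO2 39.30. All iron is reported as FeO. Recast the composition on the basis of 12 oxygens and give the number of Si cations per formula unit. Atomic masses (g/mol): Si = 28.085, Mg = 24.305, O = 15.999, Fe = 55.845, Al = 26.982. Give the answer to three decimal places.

MgO: 11.74/40.304 = 0.29129 mol → 0.29129 mol Mg, 0.29129 mol O.
FeO: 26.05/71.844 = 0.36259 mol → 0.36259 mol Fe, 0.36259 mol O.
Al2O3: 22.16/101.961 = 0.21734 mol → 0.43468 mol Al, 0.65202 mol O.
SiO2: 39.30/60.083 = 0.65410 mol → 0.65410 mol Si, 1.30820 mol O.
Total oxygen = 2.61410 mol. Normalization factor = 12/2.61410 = 4.59049.
Si per 12 O = 0.65410 × 4.59049 = 3.003.

3.003 Si apfu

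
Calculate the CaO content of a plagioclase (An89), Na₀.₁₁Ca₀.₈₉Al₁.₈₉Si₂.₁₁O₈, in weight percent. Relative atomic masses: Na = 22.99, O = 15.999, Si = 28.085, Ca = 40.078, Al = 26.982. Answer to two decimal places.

18.05 wt%

M(Na₀.₁₁Ca₀.₈₉Al₁.₈₉Si₂.₁₁O₈) = 276.446 g/mol; M(CaO) = 56.077 g/mol.
Moles CaO per formula unit = 0.89 Ca ÷ 1 = 0.8900.
CaO fraction = (0.8900 × 56.077) / 276.446 = 49.909/276.446 = 0.1805.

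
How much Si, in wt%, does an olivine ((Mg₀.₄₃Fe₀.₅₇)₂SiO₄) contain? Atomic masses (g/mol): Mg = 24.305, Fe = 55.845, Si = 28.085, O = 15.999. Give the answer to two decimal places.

M((Mg₀.₄₃Fe₀.₅₇)₂SiO₄) = 176.647 g/mol.
Si contributes 1 × 28.085 = 28.085 g per mole.
28.085/176.647 = 0.1590 → 15.90%.

15.90 wt%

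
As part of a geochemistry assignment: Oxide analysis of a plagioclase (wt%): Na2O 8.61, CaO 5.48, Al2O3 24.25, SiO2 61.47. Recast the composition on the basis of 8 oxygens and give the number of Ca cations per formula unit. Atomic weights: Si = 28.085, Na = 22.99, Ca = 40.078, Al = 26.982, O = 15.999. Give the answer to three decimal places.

8.61 wt% Na2O ÷ 61.979 g/mol = 0.13892 mol, giving 0.27784 Na and 0.13892 O.
5.48 wt% CaO ÷ 56.077 g/mol = 0.09772 mol, giving 0.09772 Ca and 0.09772 O.
24.25 wt% Al2O3 ÷ 101.961 g/mol = 0.23784 mol, giving 0.47568 Al and 0.71352 O.
61.47 wt% SiO2 ÷ 60.083 g/mol = 1.02308 mol, giving 1.02308 Si and 2.04616 O.
Oxygen sums to 2.99632; scaling by 8/2.99632 = 2.66994 puts the formula on 8 O.
Ca: 0.09772 × 2.66994 = 0.261 atoms per formula unit.

0.261 Ca apfu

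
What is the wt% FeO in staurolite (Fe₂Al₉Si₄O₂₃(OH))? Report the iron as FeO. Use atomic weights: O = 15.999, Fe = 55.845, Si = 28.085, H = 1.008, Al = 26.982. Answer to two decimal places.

M(Fe₂Al₉Si₄O₂₃(OH)) = 851.852 g/mol; M(FeO) = 71.844 g/mol.
Moles FeO per formula unit = 2 Fe ÷ 1 = 2.0000.
FeO fraction = (2.0000 × 71.844) / 851.852 = 143.688/851.852 = 0.1687.

16.87 wt%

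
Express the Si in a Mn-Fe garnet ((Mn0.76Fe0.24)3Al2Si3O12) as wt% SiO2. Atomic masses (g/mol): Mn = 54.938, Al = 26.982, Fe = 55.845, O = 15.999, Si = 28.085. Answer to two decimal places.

36.36 wt%

Formula mass = 495.674 g/mol.
3 Si → 3.0000 mol SiO2 per formula unit; M(SiO2) = 60.083, so SiO2 mass = 180.249 g.
180.249/495.674 × 100 = 36.36 wt%.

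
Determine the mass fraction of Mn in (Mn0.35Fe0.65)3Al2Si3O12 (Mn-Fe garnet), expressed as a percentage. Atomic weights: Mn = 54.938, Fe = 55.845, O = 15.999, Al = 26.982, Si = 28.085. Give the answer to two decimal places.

Formula mass = 1.05×54.938 + 1.95×55.845 + 2×26.982 + 3×28.085 + 12×15.999 = 496.790 g/mol, of which 57.685 g is Mn.
So Mn makes up 57.685/496.790 = 0.1161 of the mass, i.e. 11.61%.

11.61 weight percent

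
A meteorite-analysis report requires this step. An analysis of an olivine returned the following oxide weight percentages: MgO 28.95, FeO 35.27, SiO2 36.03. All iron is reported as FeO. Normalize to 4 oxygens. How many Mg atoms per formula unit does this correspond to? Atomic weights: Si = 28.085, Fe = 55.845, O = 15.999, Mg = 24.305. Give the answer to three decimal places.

1.193 Mg apfu

MgO: 28.95/40.304 = 0.71829 mol → 0.71829 mol Mg, 0.71829 mol O.
FeO: 35.27/71.844 = 0.49092 mol → 0.49092 mol Fe, 0.49092 mol O.
SiO2: 36.03/60.083 = 0.59967 mol → 0.59967 mol Si, 1.19934 mol O.
Total oxygen = 2.40855 mol. Normalization factor = 4/2.40855 = 1.66075.
Mg per 4 O = 0.71829 × 1.66075 = 1.193.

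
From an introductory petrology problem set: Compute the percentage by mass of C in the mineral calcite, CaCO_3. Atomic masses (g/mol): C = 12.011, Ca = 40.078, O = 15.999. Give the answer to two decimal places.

12.00 wt%

Molar mass of CaCO_3: 1×40.078 + 1×12.011 + 3×15.999 = 100.086 g/mol.
Mass of C per formula unit: 1 × 12.011 = 12.011 g.
Weight fraction C = 12.011 / 100.086 = 0.1200.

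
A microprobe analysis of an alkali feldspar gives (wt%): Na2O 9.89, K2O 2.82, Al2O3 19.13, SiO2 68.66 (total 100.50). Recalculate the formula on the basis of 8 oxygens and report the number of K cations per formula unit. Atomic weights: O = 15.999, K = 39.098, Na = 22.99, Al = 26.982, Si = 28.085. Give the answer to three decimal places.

Na2O (M=61.979): mol = 0.15957; Na = 0.31914, O = 0.15957.
K2O (M=94.195): mol = 0.02994; K = 0.05988, O = 0.02994.
Al2O3 (M=101.961): mol = 0.18762; Al = 0.37524, O = 0.56286.
SiO2 (M=60.083): mol = 1.14275; Si = 1.14275, O = 2.28550.
ΣO = 3.03787; factor = 8/ΣO = 2.63342.
K apfu = 0.05988 × 2.63342 = 0.158.

0.158 K apfu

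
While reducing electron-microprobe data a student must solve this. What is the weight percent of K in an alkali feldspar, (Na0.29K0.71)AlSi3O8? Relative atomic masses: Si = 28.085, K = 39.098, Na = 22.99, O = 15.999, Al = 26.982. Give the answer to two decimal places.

Molar mass of (Na0.29K0.71)AlSi3O8: 0.29*22.99 + 0.71*39.098 + 1*26.982 + 3*28.085 + 8*15.999 = 273.656 g/mol.
Mass of K per formula unit: 0.71 × 39.098 = 27.760 g.
Weight fraction K = 27.760 / 273.656 = 0.1014.

10.14 wt%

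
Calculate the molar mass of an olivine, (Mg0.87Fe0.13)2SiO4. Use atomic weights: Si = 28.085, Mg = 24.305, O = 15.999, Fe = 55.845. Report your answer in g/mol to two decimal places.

148.89 g/mol

Mg: 1.74 × 24.305 = 42.2907
Fe: 0.26 × 55.845 = 14.5197
Si: 1 × 28.085 = 28.0850
O: 4 × 15.999 = 63.9960
Summing the contributions gives the formula mass.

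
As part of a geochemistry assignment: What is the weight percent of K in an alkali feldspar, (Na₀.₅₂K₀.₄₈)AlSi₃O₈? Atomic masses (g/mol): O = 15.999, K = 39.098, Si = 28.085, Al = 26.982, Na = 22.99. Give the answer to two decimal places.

6.95 wt%

Formula mass = 0.52×22.99 + 0.48×39.098 + 1×26.982 + 3×28.085 + 8×15.999 = 269.951 g/mol, of which 18.767 g is K.
So K makes up 18.767/269.951 = 0.0695 of the mass, i.e. 6.95%.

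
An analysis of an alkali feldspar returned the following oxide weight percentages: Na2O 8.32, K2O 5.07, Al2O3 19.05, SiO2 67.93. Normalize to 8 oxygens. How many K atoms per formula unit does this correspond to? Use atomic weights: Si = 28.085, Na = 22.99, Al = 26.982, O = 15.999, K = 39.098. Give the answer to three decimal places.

0.286 K apfu

8.32 wt% Na2O ÷ 61.979 g/mol = 0.13424 mol, giving 0.26848 Na and 0.13424 O.
5.07 wt% K2O ÷ 94.195 g/mol = 0.05382 mol, giving 0.10764 K and 0.05382 O.
19.05 wt% Al2O3 ÷ 101.961 g/mol = 0.18684 mol, giving 0.37368 Al and 0.56052 O.
67.93 wt% SiO2 ÷ 60.083 g/mol = 1.13060 mol, giving 1.13060 Si and 2.26120 O.
Oxygen sums to 3.00978; scaling by 8/3.00978 = 2.65800 puts the formula on 8 O.
K: 0.10764 × 2.65800 = 0.286 atoms per formula unit.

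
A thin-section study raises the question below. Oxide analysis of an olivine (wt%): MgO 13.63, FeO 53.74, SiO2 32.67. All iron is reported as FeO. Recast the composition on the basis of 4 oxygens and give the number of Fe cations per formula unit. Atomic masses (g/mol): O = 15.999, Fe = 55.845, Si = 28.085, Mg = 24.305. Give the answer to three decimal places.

13.63 wt% MgO ÷ 40.304 g/mol = 0.33818 mol, giving 0.33818 Mg and 0.33818 O.
53.74 wt% FeO ÷ 71.844 g/mol = 0.74801 mol, giving 0.74801 Fe and 0.74801 O.
32.67 wt% SiO2 ÷ 60.083 g/mol = 0.54375 mol, giving 0.54375 Si and 1.08750 O.
Oxygen sums to 2.17369; scaling by 4/2.17369 = 1.84019 puts the formula on 4 O.
Fe: 0.74801 × 1.84019 = 1.376 atoms per formula unit.

1.376 Fe apfu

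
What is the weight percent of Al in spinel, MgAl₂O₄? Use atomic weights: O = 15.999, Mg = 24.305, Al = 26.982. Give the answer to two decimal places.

37.93 wt%

M(MgAl₂O₄) = 142.265 g/mol.
Al contributes 2 × 26.982 = 53.964 g per mole.
53.964/142.265 = 0.3793 → 37.93%.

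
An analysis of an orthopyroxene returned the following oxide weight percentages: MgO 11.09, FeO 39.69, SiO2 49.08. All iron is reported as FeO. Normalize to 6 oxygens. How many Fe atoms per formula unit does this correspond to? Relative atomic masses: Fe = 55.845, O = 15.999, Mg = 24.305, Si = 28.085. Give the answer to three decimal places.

11.09 wt% MgO ÷ 40.304 g/mol = 0.27516 mol, giving 0.27516 Mg and 0.27516 O.
39.69 wt% FeO ÷ 71.844 g/mol = 0.55245 mol, giving 0.55245 Fe and 0.55245 O.
49.08 wt% SiO2 ÷ 60.083 g/mol = 0.81687 mol, giving 0.81687 Si and 1.63374 O.
Oxygen sums to 2.46135; scaling by 6/2.46135 = 2.43769 puts the formula on 6 O.
Fe: 0.55245 × 2.43769 = 1.347 atoms per formula unit.

1.347 Fe apfu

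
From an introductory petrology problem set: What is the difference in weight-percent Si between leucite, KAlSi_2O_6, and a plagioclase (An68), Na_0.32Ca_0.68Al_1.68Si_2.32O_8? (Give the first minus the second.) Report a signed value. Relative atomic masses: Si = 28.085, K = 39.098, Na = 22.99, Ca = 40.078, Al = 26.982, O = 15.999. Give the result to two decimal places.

1.88 percentage points

M(KAlSi_2O_6) = 218.244 g/mol, so wt% Si = 56.170/218.244 × 100 = 25.74%.
M(Na_0.32Ca_0.68Al_1.68Si_2.32O_8) = 273.089 g/mol, so wt% Si = 65.157/273.089 × 100 = 23.86%.
25.74 − 23.86 = 1.88 pp.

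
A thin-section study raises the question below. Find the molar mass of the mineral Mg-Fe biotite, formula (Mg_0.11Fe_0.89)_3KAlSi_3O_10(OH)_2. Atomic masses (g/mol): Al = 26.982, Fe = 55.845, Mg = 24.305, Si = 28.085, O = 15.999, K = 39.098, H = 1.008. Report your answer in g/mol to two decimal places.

501.47 g/mol

The formula mass is the sum 0.33*24.305 + 2.67*55.845 + 1*39.098 + 1*26.982 + 3*28.085 + 12*15.999 + 2*1.008.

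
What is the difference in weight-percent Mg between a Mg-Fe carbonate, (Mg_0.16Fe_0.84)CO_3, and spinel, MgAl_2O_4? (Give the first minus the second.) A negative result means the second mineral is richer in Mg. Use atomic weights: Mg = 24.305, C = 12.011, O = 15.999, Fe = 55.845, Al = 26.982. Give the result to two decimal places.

-13.57 percentage points

First mineral: 3.889 g Mg in 110.807 g formula = 3.51 wt% Mg.
Second mineral: 24.305 g Mg in 142.265 g formula = 17.08 wt% Mg.
3.51% − 17.08% gives a difference of -13.57 percentage points.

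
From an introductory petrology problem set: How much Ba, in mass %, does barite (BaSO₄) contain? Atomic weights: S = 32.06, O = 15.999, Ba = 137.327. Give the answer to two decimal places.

M(BaSO₄) = 233.383 g/mol.
Ba contributes 1 × 137.327 = 137.327 g per mole.
137.327/233.383 = 0.5884 → 58.84%.

58.84 mass %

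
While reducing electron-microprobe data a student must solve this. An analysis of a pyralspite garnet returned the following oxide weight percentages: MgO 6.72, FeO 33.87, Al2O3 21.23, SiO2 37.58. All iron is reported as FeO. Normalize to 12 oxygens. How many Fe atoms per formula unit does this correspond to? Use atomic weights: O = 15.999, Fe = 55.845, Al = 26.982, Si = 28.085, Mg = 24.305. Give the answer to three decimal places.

2.251 Fe apfu

6.72 wt% MgO ÷ 40.304 g/mol = 0.16673 mol, giving 0.16673 Mg and 0.16673 O.
33.87 wt% FeO ÷ 71.844 g/mol = 0.47144 mol, giving 0.47144 Fe and 0.47144 O.
21.23 wt% Al2O3 ÷ 101.961 g/mol = 0.20822 mol, giving 0.41644 Al and 0.62466 O.
37.58 wt% SiO2 ÷ 60.083 g/mol = 0.62547 mol, giving 0.62547 Si and 1.25094 O.
Oxygen sums to 2.51377; scaling by 12/2.51377 = 4.77371 puts the formula on 12 O.
Fe: 0.47144 × 4.77371 = 2.251 atoms per formula unit.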